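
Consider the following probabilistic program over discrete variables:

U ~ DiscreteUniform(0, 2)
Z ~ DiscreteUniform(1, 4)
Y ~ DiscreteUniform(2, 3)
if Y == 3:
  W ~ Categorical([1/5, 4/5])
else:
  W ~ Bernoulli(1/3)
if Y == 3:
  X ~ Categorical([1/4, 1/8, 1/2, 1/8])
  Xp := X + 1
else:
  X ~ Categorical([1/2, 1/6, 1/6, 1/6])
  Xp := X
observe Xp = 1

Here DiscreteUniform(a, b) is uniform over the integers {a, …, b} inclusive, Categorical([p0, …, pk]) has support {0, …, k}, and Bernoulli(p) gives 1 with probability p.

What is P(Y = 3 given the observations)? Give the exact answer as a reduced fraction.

P(Y = 3 | obs) = 3/5

Enumerate traces; 48 have nonzero weight after conditioning:
  (U=0, Z=1, Y=2, W=0, X=1) weight 1/216
  (U=0, Z=1, Y=2, W=1, X=1) weight 1/432
  (U=0, Z=1, Y=3, W=0, X=0) weight 1/480
  (U=0, Z=1, Y=3, W=1, X=0) weight 1/120
  (U=0, Z=2, Y=2, W=0, X=1) weight 1/216
  (U=0, Z=2, Y=2, W=1, X=1) weight 1/432
  (U=0, Z=2, Y=3, W=0, X=0) weight 1/480
  (U=0, Z=2, Y=3, W=1, X=0) weight 1/120
  … 40 more
Group by Y:
  weight(Y=2) = 1/12
  weight(Y=3) = 1/8
Total weight = 1/12 + 1/8 = 5/24
P(Y=2 | obs) = 1/12 / 5/24 = 2/5
P(Y=3 | obs) = 1/8 / 5/24 = 3/5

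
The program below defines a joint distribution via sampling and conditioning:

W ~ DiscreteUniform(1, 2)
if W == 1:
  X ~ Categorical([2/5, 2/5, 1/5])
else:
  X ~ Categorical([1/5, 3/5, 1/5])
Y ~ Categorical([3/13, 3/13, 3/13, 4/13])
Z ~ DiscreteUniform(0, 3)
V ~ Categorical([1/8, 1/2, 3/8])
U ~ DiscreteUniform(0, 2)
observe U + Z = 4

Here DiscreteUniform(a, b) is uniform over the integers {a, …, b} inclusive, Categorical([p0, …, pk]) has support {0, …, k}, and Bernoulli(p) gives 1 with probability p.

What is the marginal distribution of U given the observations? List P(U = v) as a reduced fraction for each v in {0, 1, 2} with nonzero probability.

P(U=1) = 1/2, P(U=2) = 1/2

Enumerate traces; 144 have nonzero weight after conditioning:
  (W=1, X=0, Y=0, Z=2, V=0, U=2) weight 1/2080
  (W=1, X=0, Y=0, Z=2, V=1, U=2) weight 1/520
  (W=1, X=0, Y=0, Z=2, V=2, U=2) weight 3/2080
  (W=1, X=0, Y=0, Z=3, V=0, U=1) weight 1/2080
  (W=1, X=0, Y=0, Z=3, V=1, U=1) weight 1/520
  (W=1, X=0, Y=0, Z=3, V=2, U=1) weight 3/2080
  (W=1, X=0, Y=1, Z=2, V=0, U=2) weight 1/2080
  (W=1, X=0, Y=1, Z=2, V=1, U=2) weight 1/520
  … 136 more
Group by U:
  weight(U=1) = 1/12
  weight(U=2) = 1/12
Total weight = 1/12 + 1/12 = 1/6
P(U=1 | obs) = 1/12 / 1/6 = 1/2
P(U=2 | obs) = 1/12 / 1/6 = 1/2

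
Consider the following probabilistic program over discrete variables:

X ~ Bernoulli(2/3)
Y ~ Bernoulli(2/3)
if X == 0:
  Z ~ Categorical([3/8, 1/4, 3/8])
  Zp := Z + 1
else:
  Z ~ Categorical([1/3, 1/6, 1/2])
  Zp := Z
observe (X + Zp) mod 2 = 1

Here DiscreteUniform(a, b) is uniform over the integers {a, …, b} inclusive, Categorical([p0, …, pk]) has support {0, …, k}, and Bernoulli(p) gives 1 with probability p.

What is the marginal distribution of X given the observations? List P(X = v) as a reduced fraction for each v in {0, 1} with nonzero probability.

P(X=0) = 9/29, P(X=1) = 20/29

Enumerate traces; 8 have nonzero weight after conditioning:
  (X=0, Y=0, Z=0) weight 1/24
  (X=0, Y=0, Z=2) weight 1/24
  (X=0, Y=1, Z=0) weight 1/12
  (X=0, Y=1, Z=2) weight 1/12
  (X=1, Y=0, Z=0) weight 2/27
  (X=1, Y=0, Z=2) weight 1/9
  (X=1, Y=1, Z=0) weight 4/27
  (X=1, Y=1, Z=2) weight 2/9
Group by X:
  weight(X=0) = 1/4
  weight(X=1) = 5/9
Total weight = 1/4 + 5/9 = 29/36
P(X=0 | obs) = 1/4 / 29/36 = 9/29
P(X=1 | obs) = 5/9 / 29/36 = 20/29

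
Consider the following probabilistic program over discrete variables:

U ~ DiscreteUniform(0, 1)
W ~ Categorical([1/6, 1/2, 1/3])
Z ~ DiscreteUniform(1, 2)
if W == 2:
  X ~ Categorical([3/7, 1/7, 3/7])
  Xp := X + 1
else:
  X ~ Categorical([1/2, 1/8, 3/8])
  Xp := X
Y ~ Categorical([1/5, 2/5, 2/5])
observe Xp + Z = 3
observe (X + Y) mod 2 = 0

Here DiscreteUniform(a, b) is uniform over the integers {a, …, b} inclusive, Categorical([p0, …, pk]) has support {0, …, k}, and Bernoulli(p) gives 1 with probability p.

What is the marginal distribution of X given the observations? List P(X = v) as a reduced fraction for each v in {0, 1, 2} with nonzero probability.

Enumerate traces; 18 have nonzero weight after conditioning:
  (U=0, W=0, Z=1, X=2, Y=0) weight 1/320
  (U=0, W=0, Z=1, X=2, Y=2) weight 1/160
  (U=0, W=0, Z=2, X=1, Y=1) weight 1/480
  (U=0, W=1, Z=1, X=2, Y=0) weight 3/320
  (U=0, W=1, Z=1, X=2, Y=2) weight 3/160
  (U=0, W=1, Z=2, X=1, Y=1) weight 1/160
  (U=0, W=2, Z=1, X=1, Y=1) weight 1/210
  (U=0, W=2, Z=2, X=0, Y=0) weight 1/140
  … 10 more
Group by X:
  weight(X=0) = 3/70
  weight(X=1) = 11/420
  weight(X=2) = 3/40
Total weight = 3/70 + 11/420 + 3/40 = 121/840
P(X=0 | obs) = 3/70 / 121/840 = 36/121
P(X=1 | obs) = 11/420 / 121/840 = 2/11
P(X=2 | obs) = 3/40 / 121/840 = 63/121

P(X=0) = 36/121, P(X=1) = 2/11, P(X=2) = 63/121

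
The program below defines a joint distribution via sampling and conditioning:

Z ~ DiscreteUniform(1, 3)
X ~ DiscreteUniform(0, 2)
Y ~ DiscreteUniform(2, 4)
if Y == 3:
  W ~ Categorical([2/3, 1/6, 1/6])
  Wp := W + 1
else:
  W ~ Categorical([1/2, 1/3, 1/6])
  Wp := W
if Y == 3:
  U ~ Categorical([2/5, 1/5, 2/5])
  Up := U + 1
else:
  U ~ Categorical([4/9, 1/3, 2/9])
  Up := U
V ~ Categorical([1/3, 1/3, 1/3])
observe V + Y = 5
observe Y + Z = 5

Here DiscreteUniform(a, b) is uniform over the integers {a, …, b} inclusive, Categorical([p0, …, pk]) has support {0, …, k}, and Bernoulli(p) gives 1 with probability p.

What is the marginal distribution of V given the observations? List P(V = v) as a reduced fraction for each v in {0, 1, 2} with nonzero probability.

P(V=1) = 1/2, P(V=2) = 1/2

Enumerate traces; 54 have nonzero weight after conditioning:
  (Z=1, X=0, Y=4, W=0, U=0, V=1) weight 2/729
  (Z=1, X=0, Y=4, W=0, U=1, V=1) weight 1/486
  (Z=1, X=0, Y=4, W=0, U=2, V=1) weight 1/729
  (Z=1, X=0, Y=4, W=1, U=0, V=1) weight 4/2187
  (Z=1, X=0, Y=4, W=1, U=1, V=1) weight 1/729
  (Z=1, X=0, Y=4, W=1, U=2, V=1) weight 2/2187
  (Z=1, X=0, Y=4, W=2, U=0, V=1) weight 2/2187
  (Z=1, X=0, Y=4, W=2, U=1, V=1) weight 1/1458
  (Z=2, X=0, Y=3, W=0, U=0, V=2) weight 4/1215
  … 45 more
Group by V:
  weight(V=1) = 1/27
  weight(V=2) = 1/27
Total weight = 1/27 + 1/27 = 2/27
P(V=1 | obs) = 1/27 / 2/27 = 1/2
P(V=2 | obs) = 1/27 / 2/27 = 1/2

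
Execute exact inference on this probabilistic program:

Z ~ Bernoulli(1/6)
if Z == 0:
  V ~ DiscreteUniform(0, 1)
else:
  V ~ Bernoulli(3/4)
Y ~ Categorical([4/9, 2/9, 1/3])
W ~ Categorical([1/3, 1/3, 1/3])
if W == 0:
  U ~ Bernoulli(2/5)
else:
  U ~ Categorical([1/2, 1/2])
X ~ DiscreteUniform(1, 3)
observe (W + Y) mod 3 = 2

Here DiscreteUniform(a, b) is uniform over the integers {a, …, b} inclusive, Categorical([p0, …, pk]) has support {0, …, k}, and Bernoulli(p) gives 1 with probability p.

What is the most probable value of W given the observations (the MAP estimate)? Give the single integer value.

argmax_v P(W = v | obs) = 2

Enumerate traces; 72 have nonzero weight after conditioning:
  (Z=0, V=0, Y=0, W=2, U=0, X=1) weight 5/486
  (Z=0, V=0, Y=0, W=2, U=0, X=2) weight 5/486
  (Z=0, V=0, Y=0, W=2, U=0, X=3) weight 5/486
  (Z=0, V=0, Y=0, W=2, U=1, X=1) weight 5/486
  (Z=0, V=0, Y=0, W=2, U=1, X=2) weight 5/486
  (Z=0, V=0, Y=0, W=2, U=1, X=3) weight 5/486
  (Z=0, V=0, Y=1, W=1, U=0, X=1) weight 5/972
  (Z=0, V=0, Y=1, W=1, U=0, X=2) weight 5/972
  (Z=0, V=0, Y=2, W=0, U=0, X=1) weight 1/108
  … 63 more
Group by W:
  weight(W=0) = 1/9
  weight(W=1) = 2/27
  weight(W=2) = 4/27
Total weight = 1/9 + 2/27 + 4/27 = 1/3
P(W=0 | obs) = 1/9 / 1/3 = 1/3
P(W=1 | obs) = 2/27 / 1/3 = 2/9
P(W=2 | obs) = 4/27 / 1/3 = 4/9
argmax = 2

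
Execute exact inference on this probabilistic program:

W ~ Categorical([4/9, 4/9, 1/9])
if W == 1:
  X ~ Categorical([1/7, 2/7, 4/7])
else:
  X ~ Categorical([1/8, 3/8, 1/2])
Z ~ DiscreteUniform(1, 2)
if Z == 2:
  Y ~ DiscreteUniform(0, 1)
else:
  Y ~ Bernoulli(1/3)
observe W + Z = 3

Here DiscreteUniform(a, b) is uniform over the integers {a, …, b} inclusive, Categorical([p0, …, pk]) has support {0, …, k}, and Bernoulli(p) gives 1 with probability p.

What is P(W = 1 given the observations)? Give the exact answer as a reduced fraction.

P(W = 1 | obs) = 4/5

Enumerate traces; 12 have nonzero weight after conditioning:
  (W=1, X=0, Z=2, Y=0) weight 1/63
  (W=1, X=0, Z=2, Y=1) weight 1/63
  (W=1, X=1, Z=2, Y=0) weight 2/63
  (W=1, X=1, Z=2, Y=1) weight 2/63
  (W=1, X=2, Z=2, Y=0) weight 4/63
  (W=1, X=2, Z=2, Y=1) weight 4/63
  (W=2, X=0, Z=1, Y=0) weight 1/216
  (W=2, X=0, Z=1, Y=1) weight 1/432
  … 4 more
Group by W:
  weight(W=1) = 2/9
  weight(W=2) = 1/18
Total weight = 2/9 + 1/18 = 5/18
P(W=1 | obs) = 2/9 / 5/18 = 4/5
P(W=2 | obs) = 1/18 / 5/18 = 1/5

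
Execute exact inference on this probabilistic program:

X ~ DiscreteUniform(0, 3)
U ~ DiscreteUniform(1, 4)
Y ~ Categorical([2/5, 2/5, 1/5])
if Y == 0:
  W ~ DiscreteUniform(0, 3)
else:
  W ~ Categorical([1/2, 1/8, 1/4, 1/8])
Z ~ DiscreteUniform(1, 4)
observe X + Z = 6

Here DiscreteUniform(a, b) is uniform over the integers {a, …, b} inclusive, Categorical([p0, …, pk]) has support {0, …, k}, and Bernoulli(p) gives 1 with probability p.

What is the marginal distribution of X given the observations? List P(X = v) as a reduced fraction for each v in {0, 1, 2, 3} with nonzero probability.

Enumerate traces; 96 have nonzero weight after conditioning:
  (X=2, U=1, Y=0, W=0, Z=4) weight 1/640
  (X=2, U=1, Y=0, W=1, Z=4) weight 1/640
  (X=2, U=1, Y=0, W=2, Z=4) weight 1/640
  (X=2, U=1, Y=0, W=3, Z=4) weight 1/640
  (X=2, U=1, Y=1, W=0, Z=4) weight 1/320
  (X=2, U=1, Y=1, W=1, Z=4) weight 1/1280
  (X=2, U=1, Y=1, W=2, Z=4) weight 1/640
  (X=2, U=1, Y=1, W=3, Z=4) weight 1/1280
  (X=3, U=1, Y=0, W=0, Z=3) weight 1/640
  … 87 more
Group by X:
  weight(X=2) = 1/16
  weight(X=3) = 1/16
Total weight = 1/16 + 1/16 = 1/8
P(X=2 | obs) = 1/16 / 1/8 = 1/2
P(X=3 | obs) = 1/16 / 1/8 = 1/2

P(X=2) = 1/2, P(X=3) = 1/2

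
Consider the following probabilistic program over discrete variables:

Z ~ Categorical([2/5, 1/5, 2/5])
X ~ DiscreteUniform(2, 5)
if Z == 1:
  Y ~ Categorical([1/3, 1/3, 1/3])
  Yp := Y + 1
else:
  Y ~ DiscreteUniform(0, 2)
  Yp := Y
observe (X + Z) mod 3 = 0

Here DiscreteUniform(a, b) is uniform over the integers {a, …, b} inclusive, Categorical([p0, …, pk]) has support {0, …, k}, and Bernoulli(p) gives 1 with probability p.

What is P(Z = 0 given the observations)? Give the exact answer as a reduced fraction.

Enumerate traces; 12 have nonzero weight after conditioning:
  (Z=0, X=3, Y=0) weight 1/30
  (Z=0, X=3, Y=1) weight 1/30
  (Z=0, X=3, Y=2) weight 1/30
  (Z=1, X=2, Y=0) weight 1/60
  (Z=1, X=2, Y=1) weight 1/60
  (Z=1, X=2, Y=2) weight 1/60
  (Z=1, X=5, Y=0) weight 1/60
  (Z=1, X=5, Y=1) weight 1/60
  (Z=2, X=4, Y=0) weight 1/30
  … 3 more
Group by Z:
  weight(Z=0) = 1/10
  weight(Z=1) = 1/10
  weight(Z=2) = 1/10
Total weight = 1/10 + 1/10 + 1/10 = 3/10
P(Z=0 | obs) = 1/10 / 3/10 = 1/3
P(Z=1 | obs) = 1/10 / 3/10 = 1/3
P(Z=2 | obs) = 1/10 / 3/10 = 1/3

P(Z = 0 | obs) = 1/3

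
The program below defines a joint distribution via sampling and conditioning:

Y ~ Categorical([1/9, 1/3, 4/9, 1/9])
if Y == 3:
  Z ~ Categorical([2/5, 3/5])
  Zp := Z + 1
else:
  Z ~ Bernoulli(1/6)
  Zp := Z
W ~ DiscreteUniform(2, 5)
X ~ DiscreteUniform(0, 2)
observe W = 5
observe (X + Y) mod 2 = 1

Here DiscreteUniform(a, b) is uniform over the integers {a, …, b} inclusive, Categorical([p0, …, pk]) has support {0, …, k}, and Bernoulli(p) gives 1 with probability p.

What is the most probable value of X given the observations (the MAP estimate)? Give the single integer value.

argmax_v P(X = v | obs) = 1

Enumerate traces; 12 have nonzero weight after conditioning:
  (Y=0, Z=0, W=5, X=1) weight 5/648
  (Y=0, Z=1, W=5, X=1) weight 1/648
  (Y=1, Z=0, W=5, X=0) weight 5/216
  (Y=1, Z=0, W=5, X=2) weight 5/216
  (Y=1, Z=1, W=5, X=0) weight 1/216
  (Y=1, Z=1, W=5, X=2) weight 1/216
  (Y=2, Z=0, W=5, X=1) weight 5/162
  (Y=2, Z=1, W=5, X=1) weight 1/162
  … 4 more
Group by X:
  weight(X=0) = 1/27
  weight(X=1) = 5/108
  weight(X=2) = 1/27
Total weight = 1/27 + 5/108 + 1/27 = 13/108
P(X=0 | obs) = 1/27 / 13/108 = 4/13
P(X=1 | obs) = 5/108 / 13/108 = 5/13
P(X=2 | obs) = 1/27 / 13/108 = 4/13
argmax = 1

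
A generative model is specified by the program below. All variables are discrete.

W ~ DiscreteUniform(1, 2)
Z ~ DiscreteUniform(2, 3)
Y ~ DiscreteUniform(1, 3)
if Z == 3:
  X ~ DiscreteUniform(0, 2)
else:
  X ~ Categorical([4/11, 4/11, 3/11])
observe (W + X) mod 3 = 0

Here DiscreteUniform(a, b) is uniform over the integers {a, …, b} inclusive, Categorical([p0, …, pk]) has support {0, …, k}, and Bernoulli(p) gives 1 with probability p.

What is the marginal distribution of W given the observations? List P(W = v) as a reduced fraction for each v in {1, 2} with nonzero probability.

Enumerate traces; 12 have nonzero weight after conditioning:
  (W=1, Z=2, Y=1, X=2) weight 1/44
  (W=1, Z=2, Y=2, X=2) weight 1/44
  (W=1, Z=2, Y=3, X=2) weight 1/44
  (W=1, Z=3, Y=1, X=2) weight 1/36
  (W=1, Z=3, Y=2, X=2) weight 1/36
  (W=1, Z=3, Y=3, X=2) weight 1/36
  (W=2, Z=2, Y=1, X=1) weight 1/33
  (W=2, Z=2, Y=2, X=1) weight 1/33
  … 4 more
Group by W:
  weight(W=1) = 5/33
  weight(W=2) = 23/132
Total weight = 5/33 + 23/132 = 43/132
P(W=1 | obs) = 5/33 / 43/132 = 20/43
P(W=2 | obs) = 23/132 / 43/132 = 23/43

P(W=1) = 20/43, P(W=2) = 23/43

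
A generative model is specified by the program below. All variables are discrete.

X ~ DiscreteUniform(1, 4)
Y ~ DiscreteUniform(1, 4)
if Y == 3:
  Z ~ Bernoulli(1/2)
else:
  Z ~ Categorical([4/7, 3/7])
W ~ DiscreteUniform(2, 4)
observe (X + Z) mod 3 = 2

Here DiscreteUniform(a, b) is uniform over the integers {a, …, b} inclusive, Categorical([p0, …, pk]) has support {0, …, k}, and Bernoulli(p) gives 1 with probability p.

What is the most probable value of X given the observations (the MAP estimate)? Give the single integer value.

Enumerate traces; 36 have nonzero weight after conditioning:
  (X=1, Y=1, Z=1, W=2) weight 1/112
  (X=1, Y=1, Z=1, W=3) weight 1/112
  (X=1, Y=1, Z=1, W=4) weight 1/112
  (X=1, Y=2, Z=1, W=2) weight 1/112
  (X=1, Y=2, Z=1, W=3) weight 1/112
  (X=1, Y=2, Z=1, W=4) weight 1/112
  (X=1, Y=3, Z=1, W=2) weight 1/96
  (X=1, Y=3, Z=1, W=3) weight 1/96
  (X=2, Y=1, Z=0, W=2) weight 1/84
  (X=4, Y=1, Z=1, W=2) weight 1/112
  … 26 more
Group by X:
  weight(X=1) = 25/224
  weight(X=2) = 31/224
  weight(X=4) = 25/224
Total weight = 25/224 + 31/224 + 25/224 = 81/224
P(X=1 | obs) = 25/224 / 81/224 = 25/81
P(X=2 | obs) = 31/224 / 81/224 = 31/81
P(X=4 | obs) = 25/224 / 81/224 = 25/81
argmax = 2

argmax_v P(X = v | obs) = 2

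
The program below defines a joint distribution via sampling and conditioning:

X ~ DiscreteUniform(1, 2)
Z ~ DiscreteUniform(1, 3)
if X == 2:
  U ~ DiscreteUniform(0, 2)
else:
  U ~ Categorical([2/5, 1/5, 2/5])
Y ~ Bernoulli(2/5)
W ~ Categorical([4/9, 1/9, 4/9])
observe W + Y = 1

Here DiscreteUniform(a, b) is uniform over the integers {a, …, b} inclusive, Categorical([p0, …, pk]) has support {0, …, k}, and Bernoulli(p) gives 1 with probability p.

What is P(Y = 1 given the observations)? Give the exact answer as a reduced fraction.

Enumerate traces; 36 have nonzero weight after conditioning:
  (X=1, Z=1, U=0, Y=0, W=1) weight 1/225
  (X=1, Z=1, U=0, Y=1, W=0) weight 8/675
  (X=1, Z=1, U=1, Y=0, W=1) weight 1/450
  (X=1, Z=1, U=1, Y=1, W=0) weight 4/675
  (X=1, Z=1, U=2, Y=0, W=1) weight 1/225
  (X=1, Z=1, U=2, Y=1, W=0) weight 8/675
  (X=1, Z=2, U=0, Y=0, W=1) weight 1/225
  (X=1, Z=2, U=0, Y=1, W=0) weight 8/675
  … 28 more
Group by Y:
  weight(Y=0) = 1/15
  weight(Y=1) = 8/45
Total weight = 1/15 + 8/45 = 11/45
P(Y=0 | obs) = 1/15 / 11/45 = 3/11
P(Y=1 | obs) = 8/45 / 11/45 = 8/11

P(Y = 1 | obs) = 8/11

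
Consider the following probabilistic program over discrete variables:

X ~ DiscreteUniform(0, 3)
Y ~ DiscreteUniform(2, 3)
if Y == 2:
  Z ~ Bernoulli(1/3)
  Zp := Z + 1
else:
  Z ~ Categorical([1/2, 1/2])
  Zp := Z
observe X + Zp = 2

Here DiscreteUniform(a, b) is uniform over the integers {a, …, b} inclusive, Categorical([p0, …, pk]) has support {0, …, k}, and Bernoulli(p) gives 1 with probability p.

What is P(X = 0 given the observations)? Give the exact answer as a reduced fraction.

P(X = 0 | obs) = 1/6

Enumerate traces; 4 have nonzero weight after conditioning:
  (X=0, Y=2, Z=1) weight 1/24
  (X=1, Y=2, Z=0) weight 1/12
  (X=1, Y=3, Z=1) weight 1/16
  (X=2, Y=3, Z=0) weight 1/16
Group by X:
  weight(X=0) = 1/24
  weight(X=1) = 7/48
  weight(X=2) = 1/16
Total weight = 1/24 + 7/48 + 1/16 = 1/4
P(X=0 | obs) = 1/24 / 1/4 = 1/6
P(X=1 | obs) = 7/48 / 1/4 = 7/12
P(X=2 | obs) = 1/16 / 1/4 = 1/4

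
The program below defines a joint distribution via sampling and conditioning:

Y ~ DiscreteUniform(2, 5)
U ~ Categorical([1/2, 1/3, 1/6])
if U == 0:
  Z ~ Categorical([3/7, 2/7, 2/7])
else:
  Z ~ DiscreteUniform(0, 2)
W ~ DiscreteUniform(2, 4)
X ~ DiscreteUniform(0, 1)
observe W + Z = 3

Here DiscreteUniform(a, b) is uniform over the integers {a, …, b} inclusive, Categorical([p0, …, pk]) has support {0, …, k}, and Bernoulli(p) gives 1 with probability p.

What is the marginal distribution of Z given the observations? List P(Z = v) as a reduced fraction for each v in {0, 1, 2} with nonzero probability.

Enumerate traces; 48 have nonzero weight after conditioning:
  (Y=2, U=0, Z=0, W=3, X=0) weight 1/112
  (Y=2, U=0, Z=0, W=3, X=1) weight 1/112
  (Y=2, U=0, Z=1, W=2, X=0) weight 1/168
  (Y=2, U=0, Z=1, W=2, X=1) weight 1/168
  (Y=2, U=1, Z=0, W=3, X=0) weight 1/216
  (Y=2, U=1, Z=0, W=3, X=1) weight 1/216
  (Y=2, U=1, Z=1, W=2, X=0) weight 1/216
  (Y=2, U=1, Z=1, W=2, X=1) weight 1/216
  … 40 more
Group by Z:
  weight(Z=0) = 8/63
  weight(Z=1) = 13/126
Total weight = 8/63 + 13/126 = 29/126
P(Z=0 | obs) = 8/63 / 29/126 = 16/29
P(Z=1 | obs) = 13/126 / 29/126 = 13/29

P(Z=0) = 16/29, P(Z=1) = 13/29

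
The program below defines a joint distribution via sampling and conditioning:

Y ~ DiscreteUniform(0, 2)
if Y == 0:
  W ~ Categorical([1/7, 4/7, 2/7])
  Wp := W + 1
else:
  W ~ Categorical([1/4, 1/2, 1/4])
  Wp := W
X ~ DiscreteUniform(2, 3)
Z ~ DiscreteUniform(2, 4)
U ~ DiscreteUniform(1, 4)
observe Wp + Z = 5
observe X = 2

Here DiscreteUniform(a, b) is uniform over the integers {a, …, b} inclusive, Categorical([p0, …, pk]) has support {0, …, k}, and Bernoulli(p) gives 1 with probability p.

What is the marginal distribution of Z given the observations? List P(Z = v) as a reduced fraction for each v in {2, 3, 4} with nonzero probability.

P(Z=2) = 4/35, P(Z=3) = 3/7, P(Z=4) = 16/35

Enumerate traces; 28 have nonzero weight after conditioning:
  (Y=0, W=0, X=2, Z=4, U=1) weight 1/504
  (Y=0, W=0, X=2, Z=4, U=2) weight 1/504
  (Y=0, W=0, X=2, Z=4, U=3) weight 1/504
  (Y=0, W=0, X=2, Z=4, U=4) weight 1/504
  (Y=0, W=1, X=2, Z=3, U=1) weight 1/126
  (Y=0, W=1, X=2, Z=3, U=2) weight 1/126
  (Y=0, W=1, X=2, Z=3, U=3) weight 1/126
  (Y=0, W=1, X=2, Z=3, U=4) weight 1/126
  (Y=0, W=2, X=2, Z=2, U=1) weight 1/252
  … 19 more
Group by Z:
  weight(Z=2) = 1/63
  weight(Z=3) = 5/84
  weight(Z=4) = 4/63
Total weight = 1/63 + 5/84 + 4/63 = 5/36
P(Z=2 | obs) = 1/63 / 5/36 = 4/35
P(Z=3 | obs) = 5/84 / 5/36 = 3/7
P(Z=4 | obs) = 4/63 / 5/36 = 16/35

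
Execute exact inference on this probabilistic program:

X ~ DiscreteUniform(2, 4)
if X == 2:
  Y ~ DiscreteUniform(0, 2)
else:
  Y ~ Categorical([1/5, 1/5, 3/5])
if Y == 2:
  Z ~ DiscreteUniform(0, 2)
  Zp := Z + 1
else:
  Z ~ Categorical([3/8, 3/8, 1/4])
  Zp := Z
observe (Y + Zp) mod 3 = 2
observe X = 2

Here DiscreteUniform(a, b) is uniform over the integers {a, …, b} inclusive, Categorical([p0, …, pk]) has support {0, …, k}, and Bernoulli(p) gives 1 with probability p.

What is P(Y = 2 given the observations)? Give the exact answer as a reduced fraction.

P(Y = 2 | obs) = 8/23

Enumerate traces; 3 have nonzero weight after conditioning:
  (X=2, Y=0, Z=2) weight 1/36
  (X=2, Y=1, Z=1) weight 1/24
  (X=2, Y=2, Z=2) weight 1/27
Group by Y:
  weight(Y=0) = 1/36
  weight(Y=1) = 1/24
  weight(Y=2) = 1/27
Total weight = 1/36 + 1/24 + 1/27 = 23/216
P(Y=0 | obs) = 1/36 / 23/216 = 6/23
P(Y=1 | obs) = 1/24 / 23/216 = 9/23
P(Y=2 | obs) = 1/27 / 23/216 = 8/23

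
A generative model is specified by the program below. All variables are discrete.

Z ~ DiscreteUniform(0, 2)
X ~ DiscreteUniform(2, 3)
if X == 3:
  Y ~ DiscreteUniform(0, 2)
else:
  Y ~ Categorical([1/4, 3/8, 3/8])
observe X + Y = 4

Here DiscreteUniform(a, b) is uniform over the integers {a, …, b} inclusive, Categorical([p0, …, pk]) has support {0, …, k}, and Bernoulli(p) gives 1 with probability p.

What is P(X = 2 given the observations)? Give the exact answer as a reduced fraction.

P(X = 2 | obs) = 9/17

Enumerate traces; 6 have nonzero weight after conditioning:
  (Z=0, X=2, Y=2) weight 1/16
  (Z=0, X=3, Y=1) weight 1/18
  (Z=1, X=2, Y=2) weight 1/16
  (Z=1, X=3, Y=1) weight 1/18
  (Z=2, X=2, Y=2) weight 1/16
  (Z=2, X=3, Y=1) weight 1/18
Group by X:
  weight(X=2) = 3/16
  weight(X=3) = 1/6
Total weight = 3/16 + 1/6 = 17/48
P(X=2 | obs) = 3/16 / 17/48 = 9/17
P(X=3 | obs) = 1/6 / 17/48 = 8/17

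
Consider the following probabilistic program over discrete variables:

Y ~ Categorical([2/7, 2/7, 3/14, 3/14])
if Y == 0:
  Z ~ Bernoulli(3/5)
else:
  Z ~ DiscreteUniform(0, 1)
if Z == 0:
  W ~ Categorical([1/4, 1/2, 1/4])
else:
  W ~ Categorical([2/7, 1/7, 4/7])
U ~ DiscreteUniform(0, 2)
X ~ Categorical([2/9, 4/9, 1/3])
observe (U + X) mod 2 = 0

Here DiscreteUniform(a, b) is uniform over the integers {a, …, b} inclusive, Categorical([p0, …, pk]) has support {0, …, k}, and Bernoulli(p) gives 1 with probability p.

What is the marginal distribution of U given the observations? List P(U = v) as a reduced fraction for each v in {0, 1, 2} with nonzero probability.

P(U=0) = 5/14, P(U=1) = 2/7, P(U=2) = 5/14

Enumerate traces; 120 have nonzero weight after conditioning:
  (Y=0, Z=0, W=0, U=0, X=0) weight 2/945
  (Y=0, Z=0, W=0, U=0, X=2) weight 1/315
  (Y=0, Z=0, W=0, U=1, X=1) weight 4/945
  (Y=0, Z=0, W=0, U=2, X=0) weight 2/945
  (Y=0, Z=0, W=0, U=2, X=2) weight 1/315
  (Y=0, Z=0, W=1, U=0, X=0) weight 4/945
  (Y=0, Z=0, W=1, U=0, X=2) weight 2/315
  (Y=0, Z=0, W=1, U=1, X=1) weight 8/945
  … 112 more
Group by U:
  weight(U=0) = 5/27
  weight(U=1) = 4/27
  weight(U=2) = 5/27
Total weight = 5/27 + 4/27 + 5/27 = 14/27
P(U=0 | obs) = 5/27 / 14/27 = 5/14
P(U=1 | obs) = 4/27 / 14/27 = 2/7
P(U=2 | obs) = 5/27 / 14/27 = 5/14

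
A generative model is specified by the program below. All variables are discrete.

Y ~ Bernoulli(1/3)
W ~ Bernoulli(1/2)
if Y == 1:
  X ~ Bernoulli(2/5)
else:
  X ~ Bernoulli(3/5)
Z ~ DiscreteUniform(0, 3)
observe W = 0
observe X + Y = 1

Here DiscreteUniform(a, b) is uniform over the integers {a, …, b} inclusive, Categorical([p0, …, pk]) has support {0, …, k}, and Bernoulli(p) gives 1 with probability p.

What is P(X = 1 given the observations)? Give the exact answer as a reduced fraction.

P(X = 1 | obs) = 2/3

Enumerate traces; 8 have nonzero weight after conditioning:
  (Y=0, W=0, X=1, Z=0) weight 1/20
  (Y=0, W=0, X=1, Z=1) weight 1/20
  (Y=0, W=0, X=1, Z=2) weight 1/20
  (Y=0, W=0, X=1, Z=3) weight 1/20
  (Y=1, W=0, X=0, Z=0) weight 1/40
  (Y=1, W=0, X=0, Z=1) weight 1/40
  (Y=1, W=0, X=0, Z=2) weight 1/40
  (Y=1, W=0, X=0, Z=3) weight 1/40
Group by X:
  weight(X=0) = 1/10
  weight(X=1) = 1/5
Total weight = 1/10 + 1/5 = 3/10
P(X=0 | obs) = 1/10 / 3/10 = 1/3
P(X=1 | obs) = 1/5 / 3/10 = 2/3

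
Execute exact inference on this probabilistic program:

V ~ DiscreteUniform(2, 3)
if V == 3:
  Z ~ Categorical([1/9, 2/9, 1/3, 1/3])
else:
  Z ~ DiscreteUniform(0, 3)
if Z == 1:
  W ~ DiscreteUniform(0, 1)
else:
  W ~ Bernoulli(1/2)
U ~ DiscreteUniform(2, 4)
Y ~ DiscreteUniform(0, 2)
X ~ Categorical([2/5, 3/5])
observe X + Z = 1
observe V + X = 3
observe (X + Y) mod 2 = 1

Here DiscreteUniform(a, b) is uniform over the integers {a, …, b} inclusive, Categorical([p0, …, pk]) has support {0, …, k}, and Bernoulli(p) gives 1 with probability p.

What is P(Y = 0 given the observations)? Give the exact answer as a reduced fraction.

Enumerate traces; 18 have nonzero weight after conditioning:
  (V=2, Z=0, W=0, U=2, Y=0, X=1) weight 1/240
  (V=2, Z=0, W=0, U=2, Y=2, X=1) weight 1/240
  (V=2, Z=0, W=0, U=3, Y=0, X=1) weight 1/240
  (V=2, Z=0, W=0, U=3, Y=2, X=1) weight 1/240
  (V=2, Z=0, W=0, U=4, Y=0, X=1) weight 1/240
  (V=2, Z=0, W=0, U=4, Y=2, X=1) weight 1/240
  (V=2, Z=0, W=1, U=2, Y=0, X=1) weight 1/240
  (V=2, Z=0, W=1, U=2, Y=2, X=1) weight 1/240
  (V=3, Z=1, W=0, U=2, Y=1, X=0) weight 1/405
  … 9 more
Group by Y:
  weight(Y=0) = 1/40
  weight(Y=1) = 2/135
  weight(Y=2) = 1/40
Total weight = 1/40 + 2/135 + 1/40 = 7/108
P(Y=0 | obs) = 1/40 / 7/108 = 27/70
P(Y=1 | obs) = 2/135 / 7/108 = 8/35
P(Y=2 | obs) = 1/40 / 7/108 = 27/70

P(Y = 0 | obs) = 27/70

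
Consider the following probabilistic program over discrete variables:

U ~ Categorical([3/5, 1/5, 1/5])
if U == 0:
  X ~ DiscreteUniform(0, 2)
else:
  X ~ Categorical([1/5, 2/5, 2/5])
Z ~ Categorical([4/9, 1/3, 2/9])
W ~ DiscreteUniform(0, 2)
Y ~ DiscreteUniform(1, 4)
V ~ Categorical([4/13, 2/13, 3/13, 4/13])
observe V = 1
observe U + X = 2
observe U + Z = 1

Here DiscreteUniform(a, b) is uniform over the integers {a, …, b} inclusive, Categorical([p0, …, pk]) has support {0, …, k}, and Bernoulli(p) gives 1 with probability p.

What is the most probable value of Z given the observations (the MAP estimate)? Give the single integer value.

Enumerate traces; 24 have nonzero weight after conditioning:
  (U=0, X=2, Z=1, W=0, Y=1, V=1) weight 1/1170
  (U=0, X=2, Z=1, W=0, Y=2, V=1) weight 1/1170
  (U=0, X=2, Z=1, W=0, Y=3, V=1) weight 1/1170
  (U=0, X=2, Z=1, W=0, Y=4, V=1) weight 1/1170
  (U=0, X=2, Z=1, W=1, Y=1, V=1) weight 1/1170
  (U=0, X=2, Z=1, W=1, Y=2, V=1) weight 1/1170
  (U=0, X=2, Z=1, W=1, Y=3, V=1) weight 1/1170
  (U=0, X=2, Z=1, W=1, Y=4, V=1) weight 1/1170
  (U=1, X=1, Z=0, W=0, Y=1, V=1) weight 4/8775
  … 15 more
Group by Z:
  weight(Z=0) = 16/2925
  weight(Z=1) = 2/195
Total weight = 16/2925 + 2/195 = 46/2925
P(Z=0 | obs) = 16/2925 / 46/2925 = 8/23
P(Z=1 | obs) = 2/195 / 46/2925 = 15/23
argmax = 1

argmax_v P(Z = v | obs) = 1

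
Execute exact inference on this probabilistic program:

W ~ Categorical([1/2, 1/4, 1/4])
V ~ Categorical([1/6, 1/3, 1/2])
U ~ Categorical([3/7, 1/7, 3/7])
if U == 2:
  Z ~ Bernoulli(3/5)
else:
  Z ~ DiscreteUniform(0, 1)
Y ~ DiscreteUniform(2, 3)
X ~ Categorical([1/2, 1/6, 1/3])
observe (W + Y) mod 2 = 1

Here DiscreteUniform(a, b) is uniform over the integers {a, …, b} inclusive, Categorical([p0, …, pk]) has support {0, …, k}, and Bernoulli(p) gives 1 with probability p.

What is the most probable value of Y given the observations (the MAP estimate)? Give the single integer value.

argmax_v P(Y = v | obs) = 3

Enumerate traces; 162 have nonzero weight after conditioning:
  (W=0, V=0, U=0, Z=0, Y=3, X=0) weight 1/224
  (W=0, V=0, U=0, Z=0, Y=3, X=1) weight 1/672
  (W=0, V=0, U=0, Z=0, Y=3, X=2) weight 1/336
  (W=0, V=0, U=0, Z=1, Y=3, X=0) weight 1/224
  (W=0, V=0, U=0, Z=1, Y=3, X=1) weight 1/672
  (W=0, V=0, U=0, Z=1, Y=3, X=2) weight 1/336
  (W=0, V=0, U=1, Z=0, Y=3, X=0) weight 1/672
  (W=0, V=0, U=1, Z=0, Y=3, X=1) weight 1/2016
  (W=1, V=0, U=0, Z=0, Y=2, X=0) weight 1/448
  … 153 more
Group by Y:
  weight(Y=2) = 1/8
  weight(Y=3) = 3/8
Total weight = 1/8 + 3/8 = 1/2
P(Y=2 | obs) = 1/8 / 1/2 = 1/4
P(Y=3 | obs) = 3/8 / 1/2 = 3/4
argmax = 3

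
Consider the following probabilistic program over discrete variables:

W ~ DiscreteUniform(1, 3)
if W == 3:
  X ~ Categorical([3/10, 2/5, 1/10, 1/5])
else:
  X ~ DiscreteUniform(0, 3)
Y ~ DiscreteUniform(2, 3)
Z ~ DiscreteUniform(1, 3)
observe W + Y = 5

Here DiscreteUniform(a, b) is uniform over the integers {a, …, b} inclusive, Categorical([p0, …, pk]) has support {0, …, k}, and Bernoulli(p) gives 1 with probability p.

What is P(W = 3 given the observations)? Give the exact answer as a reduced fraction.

Enumerate traces; 24 have nonzero weight after conditioning:
  (W=2, X=0, Y=3, Z=1) weight 1/72
  (W=2, X=0, Y=3, Z=2) weight 1/72
  (W=2, X=0, Y=3, Z=3) weight 1/72
  (W=2, X=1, Y=3, Z=1) weight 1/72
  (W=2, X=1, Y=3, Z=2) weight 1/72
  (W=2, X=1, Y=3, Z=3) weight 1/72
  (W=2, X=2, Y=3, Z=1) weight 1/72
  (W=2, X=2, Y=3, Z=2) weight 1/72
  (W=3, X=0, Y=2, Z=1) weight 1/60
  … 15 more
Group by W:
  weight(W=2) = 1/6
  weight(W=3) = 1/6
Total weight = 1/6 + 1/6 = 1/3
P(W=2 | obs) = 1/6 / 1/3 = 1/2
P(W=3 | obs) = 1/6 / 1/3 = 1/2

P(W = 3 | obs) = 1/2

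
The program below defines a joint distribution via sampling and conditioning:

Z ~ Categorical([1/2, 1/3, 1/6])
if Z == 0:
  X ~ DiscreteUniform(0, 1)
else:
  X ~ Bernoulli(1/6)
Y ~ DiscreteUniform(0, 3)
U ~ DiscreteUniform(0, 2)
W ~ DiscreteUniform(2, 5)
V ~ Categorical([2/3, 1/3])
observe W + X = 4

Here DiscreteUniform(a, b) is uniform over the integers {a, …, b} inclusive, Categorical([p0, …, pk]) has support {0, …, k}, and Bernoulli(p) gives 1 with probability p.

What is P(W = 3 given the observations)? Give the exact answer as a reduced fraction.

P(W = 3 | obs) = 1/3

Enumerate traces; 144 have nonzero weight after conditioning:
  (Z=0, X=0, Y=0, U=0, W=4, V=0) weight 1/288
  (Z=0, X=0, Y=0, U=0, W=4, V=1) weight 1/576
  (Z=0, X=0, Y=0, U=1, W=4, V=0) weight 1/288
  (Z=0, X=0, Y=0, U=1, W=4, V=1) weight 1/576
  (Z=0, X=0, Y=0, U=2, W=4, V=0) weight 1/288
  (Z=0, X=0, Y=0, U=2, W=4, V=1) weight 1/576
  (Z=0, X=0, Y=1, U=0, W=4, V=0) weight 1/288
  (Z=0, X=0, Y=1, U=0, W=4, V=1) weight 1/576
  (Z=0, X=1, Y=0, U=0, W=3, V=0) weight 1/288
  … 135 more
Group by W:
  weight(W=3) = 1/12
  weight(W=4) = 1/6
Total weight = 1/12 + 1/6 = 1/4
P(W=3 | obs) = 1/12 / 1/4 = 1/3
P(W=4 | obs) = 1/6 / 1/4 = 2/3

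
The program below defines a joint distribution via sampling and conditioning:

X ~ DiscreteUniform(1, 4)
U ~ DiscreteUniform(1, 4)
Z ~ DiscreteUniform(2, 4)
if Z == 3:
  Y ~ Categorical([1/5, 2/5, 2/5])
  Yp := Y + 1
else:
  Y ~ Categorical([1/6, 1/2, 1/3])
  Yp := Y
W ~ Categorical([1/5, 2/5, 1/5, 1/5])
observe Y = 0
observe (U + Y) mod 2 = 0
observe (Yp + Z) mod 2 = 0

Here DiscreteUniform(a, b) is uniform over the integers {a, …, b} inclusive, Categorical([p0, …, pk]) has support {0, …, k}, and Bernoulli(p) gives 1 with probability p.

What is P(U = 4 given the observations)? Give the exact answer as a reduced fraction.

Enumerate traces; 96 have nonzero weight after conditioning:
  (X=1, U=2, Z=2, Y=0, W=0) weight 1/1440
  (X=1, U=2, Z=2, Y=0, W=1) weight 1/720
  (X=1, U=2, Z=2, Y=0, W=2) weight 1/1440
  (X=1, U=2, Z=2, Y=0, W=3) weight 1/1440
  (X=1, U=2, Z=3, Y=0, W=0) weight 1/1200
  (X=1, U=2, Z=3, Y=0, W=1) weight 1/600
  (X=1, U=2, Z=3, Y=0, W=2) weight 1/1200
  (X=1, U=2, Z=3, Y=0, W=3) weight 1/1200
  (X=1, U=4, Z=2, Y=0, W=0) weight 1/1440
  … 87 more
Group by U:
  weight(U=2) = 2/45
  weight(U=4) = 2/45
Total weight = 2/45 + 2/45 = 4/45
P(U=2 | obs) = 2/45 / 4/45 = 1/2
P(U=4 | obs) = 2/45 / 4/45 = 1/2

P(U = 4 | obs) = 1/2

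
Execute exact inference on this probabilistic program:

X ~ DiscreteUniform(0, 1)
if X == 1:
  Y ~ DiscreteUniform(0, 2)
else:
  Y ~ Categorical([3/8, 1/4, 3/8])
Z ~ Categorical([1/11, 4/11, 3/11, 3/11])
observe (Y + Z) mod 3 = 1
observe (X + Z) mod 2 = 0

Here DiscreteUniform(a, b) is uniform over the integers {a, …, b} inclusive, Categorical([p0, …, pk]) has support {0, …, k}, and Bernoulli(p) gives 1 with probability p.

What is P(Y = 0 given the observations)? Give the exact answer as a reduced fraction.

Enumerate traces; 4 have nonzero weight after conditioning:
  (X=0, Y=1, Z=0) weight 1/88
  (X=0, Y=2, Z=2) weight 9/176
  (X=1, Y=0, Z=1) weight 2/33
  (X=1, Y=1, Z=3) weight 1/22
Group by Y:
  weight(Y=0) = 2/33
  weight(Y=1) = 5/88
  weight(Y=2) = 9/176
Total weight = 2/33 + 5/88 + 9/176 = 89/528
P(Y=0 | obs) = 2/33 / 89/528 = 32/89
P(Y=1 | obs) = 5/88 / 89/528 = 30/89
P(Y=2 | obs) = 9/176 / 89/528 = 27/89

P(Y = 0 | obs) = 32/89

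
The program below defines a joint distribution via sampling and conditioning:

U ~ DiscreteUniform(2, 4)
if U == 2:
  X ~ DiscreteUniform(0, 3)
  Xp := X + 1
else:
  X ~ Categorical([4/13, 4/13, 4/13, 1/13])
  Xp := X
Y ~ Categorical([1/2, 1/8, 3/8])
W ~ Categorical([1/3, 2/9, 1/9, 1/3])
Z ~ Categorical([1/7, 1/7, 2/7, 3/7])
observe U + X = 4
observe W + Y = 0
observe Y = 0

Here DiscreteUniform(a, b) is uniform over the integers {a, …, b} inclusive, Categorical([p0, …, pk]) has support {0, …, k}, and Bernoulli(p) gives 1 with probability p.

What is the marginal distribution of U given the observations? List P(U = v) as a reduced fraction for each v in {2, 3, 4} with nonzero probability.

Enumerate traces; 12 have nonzero weight after conditioning:
  (U=2, X=2, Y=0, W=0, Z=0) weight 1/504
  (U=2, X=2, Y=0, W=0, Z=1) weight 1/504
  (U=2, X=2, Y=0, W=0, Z=2) weight 1/252
  (U=2, X=2, Y=0, W=0, Z=3) weight 1/168
  (U=3, X=1, Y=0, W=0, Z=0) weight 2/819
  (U=3, X=1, Y=0, W=0, Z=1) weight 2/819
  (U=3, X=1, Y=0, W=0, Z=2) weight 4/819
  (U=3, X=1, Y=0, W=0, Z=3) weight 2/273
  (U=4, X=0, Y=0, W=0, Z=0) weight 2/819
  … 3 more
Group by U:
  weight(U=2) = 1/72
  weight(U=3) = 2/117
  weight(U=4) = 2/117
Total weight = 1/72 + 2/117 + 2/117 = 5/104
P(U=2 | obs) = 1/72 / 5/104 = 13/45
P(U=3 | obs) = 2/117 / 5/104 = 16/45
P(U=4 | obs) = 2/117 / 5/104 = 16/45

P(U=2) = 13/45, P(U=3) = 16/45, P(U=4) = 16/45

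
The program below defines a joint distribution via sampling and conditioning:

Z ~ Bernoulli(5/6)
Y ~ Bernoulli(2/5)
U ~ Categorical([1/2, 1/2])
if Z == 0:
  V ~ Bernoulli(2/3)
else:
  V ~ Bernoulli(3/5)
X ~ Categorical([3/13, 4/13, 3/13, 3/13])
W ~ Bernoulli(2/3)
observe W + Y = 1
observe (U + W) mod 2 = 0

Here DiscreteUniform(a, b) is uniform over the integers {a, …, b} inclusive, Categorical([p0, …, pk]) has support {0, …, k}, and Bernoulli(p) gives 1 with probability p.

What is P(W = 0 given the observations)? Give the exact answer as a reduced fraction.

P(W = 0 | obs) = 1/4

Enumerate traces; 32 have nonzero weight after conditioning:
  (Z=0, Y=0, U=1, V=0, X=0, W=1) weight 1/390
  (Z=0, Y=0, U=1, V=0, X=1, W=1) weight 2/585
  (Z=0, Y=0, U=1, V=0, X=2, W=1) weight 1/390
  (Z=0, Y=0, U=1, V=0, X=3, W=1) weight 1/390
  (Z=0, Y=0, U=1, V=1, X=0, W=1) weight 1/195
  (Z=0, Y=0, U=1, V=1, X=1, W=1) weight 4/585
  (Z=0, Y=0, U=1, V=1, X=2, W=1) weight 1/195
  (Z=0, Y=0, U=1, V=1, X=3, W=1) weight 1/195
  (Z=0, Y=1, U=0, V=0, X=0, W=0) weight 1/1170
  … 23 more
Group by W:
  weight(W=0) = 1/15
  weight(W=1) = 1/5
Total weight = 1/15 + 1/5 = 4/15
P(W=0 | obs) = 1/15 / 4/15 = 1/4
P(W=1 | obs) = 1/5 / 4/15 = 3/4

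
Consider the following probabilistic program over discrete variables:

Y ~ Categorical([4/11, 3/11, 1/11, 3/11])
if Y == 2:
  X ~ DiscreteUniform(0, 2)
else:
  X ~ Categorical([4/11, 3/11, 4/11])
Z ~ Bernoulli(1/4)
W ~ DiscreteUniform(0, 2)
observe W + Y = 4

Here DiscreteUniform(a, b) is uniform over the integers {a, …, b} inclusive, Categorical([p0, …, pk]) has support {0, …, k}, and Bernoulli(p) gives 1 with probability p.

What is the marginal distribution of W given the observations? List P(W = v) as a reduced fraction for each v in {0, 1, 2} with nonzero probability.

Enumerate traces; 12 have nonzero weight after conditioning:
  (Y=2, X=0, Z=0, W=2) weight 1/132
  (Y=2, X=0, Z=1, W=2) weight 1/396
  (Y=2, X=1, Z=0, W=2) weight 1/132
  (Y=2, X=1, Z=1, W=2) weight 1/396
  (Y=2, X=2, Z=0, W=2) weight 1/132
  (Y=2, X=2, Z=1, W=2) weight 1/396
  (Y=3, X=0, Z=0, W=1) weight 3/121
  (Y=3, X=0, Z=1, W=1) weight 1/121
  … 4 more
Group by W:
  weight(W=1) = 1/11
  weight(W=2) = 1/33
Total weight = 1/11 + 1/33 = 4/33
P(W=1 | obs) = 1/11 / 4/33 = 3/4
P(W=2 | obs) = 1/33 / 4/33 = 1/4

P(W=1) = 3/4, P(W=2) = 1/4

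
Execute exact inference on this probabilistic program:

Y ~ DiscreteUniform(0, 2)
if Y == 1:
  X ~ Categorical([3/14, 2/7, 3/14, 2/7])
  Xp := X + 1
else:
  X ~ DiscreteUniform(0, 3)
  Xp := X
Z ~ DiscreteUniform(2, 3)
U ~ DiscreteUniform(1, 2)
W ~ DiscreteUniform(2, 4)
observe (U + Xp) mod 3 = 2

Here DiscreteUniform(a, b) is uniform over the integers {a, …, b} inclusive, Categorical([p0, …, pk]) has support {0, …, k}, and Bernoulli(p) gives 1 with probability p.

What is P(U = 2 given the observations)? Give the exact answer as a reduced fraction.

Enumerate traces; 54 have nonzero weight after conditioning:
  (Y=0, X=0, Z=2, U=2, W=2) weight 1/144
  (Y=0, X=0, Z=2, U=2, W=3) weight 1/144
  (Y=0, X=0, Z=2, U=2, W=4) weight 1/144
  (Y=0, X=0, Z=3, U=2, W=2) weight 1/144
  (Y=0, X=0, Z=3, U=2, W=3) weight 1/144
  (Y=0, X=0, Z=3, U=2, W=4) weight 1/144
  (Y=0, X=1, Z=2, U=1, W=2) weight 1/144
  (Y=0, X=1, Z=2, U=1, W=3) weight 1/144
  … 46 more
Group by U:
  weight(U=1) = 1/6
  weight(U=2) = 17/84
Total weight = 1/6 + 17/84 = 31/84
P(U=1 | obs) = 1/6 / 31/84 = 14/31
P(U=2 | obs) = 17/84 / 31/84 = 17/31

P(U = 2 | obs) = 17/31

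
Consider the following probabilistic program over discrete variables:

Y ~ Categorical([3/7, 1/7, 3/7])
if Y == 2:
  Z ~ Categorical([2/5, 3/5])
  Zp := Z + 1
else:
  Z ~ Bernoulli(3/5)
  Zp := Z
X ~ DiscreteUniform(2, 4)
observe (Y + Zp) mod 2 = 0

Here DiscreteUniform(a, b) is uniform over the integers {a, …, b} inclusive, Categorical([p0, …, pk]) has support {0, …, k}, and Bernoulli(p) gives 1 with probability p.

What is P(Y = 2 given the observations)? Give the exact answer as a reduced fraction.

P(Y = 2 | obs) = 1/2

Enumerate traces; 9 have nonzero weight after conditioning:
  (Y=0, Z=0, X=2) weight 2/35
  (Y=0, Z=0, X=3) weight 2/35
  (Y=0, Z=0, X=4) weight 2/35
  (Y=1, Z=1, X=2) weight 1/35
  (Y=1, Z=1, X=3) weight 1/35
  (Y=1, Z=1, X=4) weight 1/35
  (Y=2, Z=1, X=2) weight 3/35
  (Y=2, Z=1, X=3) weight 3/35
  … 1 more
Group by Y:
  weight(Y=0) = 6/35
  weight(Y=1) = 3/35
  weight(Y=2) = 9/35
Total weight = 6/35 + 3/35 + 9/35 = 18/35
P(Y=0 | obs) = 6/35 / 18/35 = 1/3
P(Y=1 | obs) = 3/35 / 18/35 = 1/6
P(Y=2 | obs) = 9/35 / 18/35 = 1/2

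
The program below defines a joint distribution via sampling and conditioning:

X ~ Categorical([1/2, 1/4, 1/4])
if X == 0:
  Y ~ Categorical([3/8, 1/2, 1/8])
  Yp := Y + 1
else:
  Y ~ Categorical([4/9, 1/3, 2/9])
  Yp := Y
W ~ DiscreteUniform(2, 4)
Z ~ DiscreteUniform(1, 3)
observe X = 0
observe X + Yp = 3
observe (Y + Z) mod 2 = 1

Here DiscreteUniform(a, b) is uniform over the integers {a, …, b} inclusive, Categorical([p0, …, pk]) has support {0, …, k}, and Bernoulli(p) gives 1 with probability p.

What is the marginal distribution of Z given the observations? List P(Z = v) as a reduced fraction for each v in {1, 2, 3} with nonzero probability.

P(Z=1) = 1/2, P(Z=3) = 1/2

Enumerate traces; 6 have nonzero weight after conditioning:
  (X=0, Y=2, W=2, Z=1) weight 1/144
  (X=0, Y=2, W=2, Z=3) weight 1/144
  (X=0, Y=2, W=3, Z=1) weight 1/144
  (X=0, Y=2, W=3, Z=3) weight 1/144
  (X=0, Y=2, W=4, Z=1) weight 1/144
  (X=0, Y=2, W=4, Z=3) weight 1/144
Group by Z:
  weight(Z=1) = 1/48
  weight(Z=3) = 1/48
Total weight = 1/48 + 1/48 = 1/24
P(Z=1 | obs) = 1/48 / 1/24 = 1/2
P(Z=3 | obs) = 1/48 / 1/24 = 1/2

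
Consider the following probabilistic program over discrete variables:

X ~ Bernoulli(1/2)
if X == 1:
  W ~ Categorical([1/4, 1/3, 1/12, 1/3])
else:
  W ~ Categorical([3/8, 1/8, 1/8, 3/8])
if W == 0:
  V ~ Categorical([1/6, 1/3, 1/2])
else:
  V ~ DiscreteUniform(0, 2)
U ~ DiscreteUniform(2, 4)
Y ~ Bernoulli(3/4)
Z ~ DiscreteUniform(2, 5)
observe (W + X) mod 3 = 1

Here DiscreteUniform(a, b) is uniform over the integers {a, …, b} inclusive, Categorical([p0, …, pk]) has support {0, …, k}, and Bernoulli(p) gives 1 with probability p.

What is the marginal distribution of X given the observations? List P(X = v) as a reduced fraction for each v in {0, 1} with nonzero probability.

P(X=0) = 3/17, P(X=1) = 14/17

Enumerate traces; 216 have nonzero weight after conditioning:
  (X=0, W=1, V=0, U=2, Y=0, Z=2) weight 1/2304
  (X=0, W=1, V=0, U=2, Y=0, Z=3) weight 1/2304
  (X=0, W=1, V=0, U=2, Y=0, Z=4) weight 1/2304
  (X=0, W=1, V=0, U=2, Y=0, Z=5) weight 1/2304
  (X=0, W=1, V=0, U=2, Y=1, Z=2) weight 1/768
  (X=0, W=1, V=0, U=2, Y=1, Z=3) weight 1/768
  (X=0, W=1, V=0, U=2, Y=1, Z=4) weight 1/768
  (X=0, W=1, V=0, U=2, Y=1, Z=5) weight 1/768
  (X=1, W=0, V=0, U=2, Y=0, Z=2) weight 1/2304
  … 207 more
Group by X:
  weight(X=0) = 1/16
  weight(X=1) = 7/24
Total weight = 1/16 + 7/24 = 17/48
P(X=0 | obs) = 1/16 / 17/48 = 3/17
P(X=1 | obs) = 7/24 / 17/48 = 14/17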